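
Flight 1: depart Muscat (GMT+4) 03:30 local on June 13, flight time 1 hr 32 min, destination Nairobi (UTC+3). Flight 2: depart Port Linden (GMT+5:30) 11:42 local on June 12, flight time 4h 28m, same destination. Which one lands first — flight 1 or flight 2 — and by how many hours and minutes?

Flight 1 in UTC: 03:30 − 4:00 = 23:30 on Jun 12.
+1 hour and 32 minutes → arrive 01:02 UTC on Jun 13.
Flight 2 in UTC: 11:42 − 5:30 = 06:12 on Jun 12.
+4 hours and 28 minutes → arrive 10:40 UTC on Jun 12.
Flight 2 lands earlier by 14 hours 22 minutes.

the second, by 14 hours 22 minutes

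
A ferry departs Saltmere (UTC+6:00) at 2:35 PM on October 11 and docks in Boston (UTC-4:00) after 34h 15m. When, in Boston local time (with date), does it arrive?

Boston is 10:00 behind Saltmere.
After 34 hours 15 minutes it is 12:50 AM (Oct 13) in Saltmere.
Shift by the zone difference: 12:50 AM − 10:00 = 2:50 PM on Oct 12 in Boston.

2:50 PM on October 12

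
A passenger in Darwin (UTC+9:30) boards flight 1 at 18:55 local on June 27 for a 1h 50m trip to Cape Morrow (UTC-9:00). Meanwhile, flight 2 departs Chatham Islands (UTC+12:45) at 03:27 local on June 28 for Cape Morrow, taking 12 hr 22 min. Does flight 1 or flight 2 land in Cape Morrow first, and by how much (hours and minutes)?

Flight 1 in UTC: 18:55 − 9:30 = 09:25 on Jun 27.
+1 hour 50 minutes → arrive 11:15 UTC on Jun 27.
Flight 2 in UTC: 03:27 − 12:45 = 14:42 on Jun 27.
+12 hours 22 minutes → arrive 03:04 UTC on Jun 28.
Flight 1 lands earlier by 15 hours 49 minutes.

the first, by 15 hours 49 minutes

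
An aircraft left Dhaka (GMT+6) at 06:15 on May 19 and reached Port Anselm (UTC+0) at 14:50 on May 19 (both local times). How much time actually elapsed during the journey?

Departure in UTC: 06:15 − 6:00 = 00:15 on May 19.
Arrival is already UTC: 14:50 on May 19.
Elapsed = 14:50 − 00:15 = 14 hours 35 minutes.

14 hours 35 minutes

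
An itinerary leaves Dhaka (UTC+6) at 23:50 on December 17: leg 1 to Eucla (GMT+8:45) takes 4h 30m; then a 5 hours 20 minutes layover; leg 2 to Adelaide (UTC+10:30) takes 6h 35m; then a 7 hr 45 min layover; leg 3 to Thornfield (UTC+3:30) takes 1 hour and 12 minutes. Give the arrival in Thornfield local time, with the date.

22:42 on Dec 18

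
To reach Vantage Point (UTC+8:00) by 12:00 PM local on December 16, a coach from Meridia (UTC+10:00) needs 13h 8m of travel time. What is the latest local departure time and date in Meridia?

12:52 AM on December 16

Target arrival in UTC: 12:00 PM − 8:00 = 4:00 AM on Dec 16.
Subtract 13 hours and 8 minutes → departure 2:52 PM UTC on Dec 15.
Meridia is UTC+10:00: 2:52 PM + 10:00 = 12:52 AM on Dec 16.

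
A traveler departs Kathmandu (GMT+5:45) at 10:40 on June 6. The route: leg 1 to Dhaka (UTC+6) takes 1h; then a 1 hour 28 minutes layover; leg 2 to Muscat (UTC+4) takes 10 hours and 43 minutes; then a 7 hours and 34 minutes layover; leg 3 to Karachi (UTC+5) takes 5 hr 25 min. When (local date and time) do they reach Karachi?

Convert departure to UTC: 10:40 − 5:45 = 04:55 UTC on Jun 6.
Add 1 hour leg 1 → 05:55 UTC.
Add 1 hour and 28 minutes layover in Dhaka → 07:23 UTC.
Add 10 hours 43 minutes leg 2 → 18:06 UTC.
Add 7 hours 34 minutes layover in Muscat → 01:40 UTC (Jun 7).
Add 5 hours and 25 minutes leg 3 → 07:05 UTC.
Karachi is UTC+5:00, so local arrival = 07:05 + 5:00 = 12:05 on Jun 7.

12:05 on Jun 7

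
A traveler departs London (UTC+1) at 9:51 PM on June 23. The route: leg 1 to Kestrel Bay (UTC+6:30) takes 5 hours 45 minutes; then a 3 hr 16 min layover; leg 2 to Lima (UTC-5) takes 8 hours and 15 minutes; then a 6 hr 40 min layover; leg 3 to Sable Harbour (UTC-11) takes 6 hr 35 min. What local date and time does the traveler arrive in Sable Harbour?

Convert departure to UTC: 9:51 PM − 1:00 = 8:51 PM UTC on Jun 23.
Add 5 hours 45 minutes leg 1 → 2:36 AM UTC (Jun 24).
Add 3 hours and 16 minutes layover in Kestrel Bay → 5:52 AM UTC.
Add 8 hours 15 minutes leg 2 → 2:07 PM UTC.
Add 6 hours 40 minutes layover in Lima → 8:47 PM UTC.
Add 6 hours 35 minutes leg 3 → 3:22 AM UTC (Jun 25).
Sable Harbour is UTC−11:00, so local arrival = 3:22 AM − 11:00 = 4:22 PM on Jun 24.

4:22 PM on June 24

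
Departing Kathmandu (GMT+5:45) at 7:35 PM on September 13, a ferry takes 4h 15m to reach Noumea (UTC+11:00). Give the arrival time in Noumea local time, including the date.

Convert departure to UTC: 7:35 PM − 5:45 = 1:50 PM UTC on Sep 13.
Add 4 hours and 15 minutes travel time → 6:05 PM UTC.
Noumea is UTC+11:00, so local arrival = 6:05 PM + 11:00 = 5:05 AM on Sep 14.

5:05 AM on September 14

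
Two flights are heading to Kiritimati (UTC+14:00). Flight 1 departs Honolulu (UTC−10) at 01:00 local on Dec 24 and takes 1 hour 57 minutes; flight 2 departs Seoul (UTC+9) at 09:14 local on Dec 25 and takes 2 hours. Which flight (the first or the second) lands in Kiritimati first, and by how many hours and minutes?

the first, by 13 hours 17 minutes

Flight 1 in UTC: 01:00 + 10:00 = 11:00 on Dec 24.
+1 hour and 57 minutes → arrive 12:57 UTC on Dec 24.
Flight 2 in UTC: 09:14 − 9:00 = 00:14 on Dec 25.
+2 hours → arrive 02:14 UTC on Dec 25.
Flight 1 lands earlier by 13 hours 17 minutes.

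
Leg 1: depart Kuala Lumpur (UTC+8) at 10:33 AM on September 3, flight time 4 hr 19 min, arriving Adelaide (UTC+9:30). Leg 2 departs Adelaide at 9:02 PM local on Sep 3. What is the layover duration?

4 hours 40 minutes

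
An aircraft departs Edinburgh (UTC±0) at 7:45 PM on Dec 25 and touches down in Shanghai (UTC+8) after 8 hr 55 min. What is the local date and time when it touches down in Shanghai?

12:40 PM on December 26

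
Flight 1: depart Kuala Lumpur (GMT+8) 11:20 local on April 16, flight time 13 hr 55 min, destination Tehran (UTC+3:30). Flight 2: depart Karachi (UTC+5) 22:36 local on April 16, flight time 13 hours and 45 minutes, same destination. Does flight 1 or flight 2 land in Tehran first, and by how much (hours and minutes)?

Flight 1 in UTC: 11:20 − 8:00 = 03:20 on Apr 16.
+13 hours and 55 minutes → arrive 17:15 UTC on Apr 16.
Flight 2 in UTC: 22:36 − 5:00 = 17:36 on Apr 16.
+13 hours and 45 minutes → arrive 07:21 UTC on Apr 17.
Flight 1 lands earlier by 14 hours 6 minutes.

the first, by 14 hours 6 minutes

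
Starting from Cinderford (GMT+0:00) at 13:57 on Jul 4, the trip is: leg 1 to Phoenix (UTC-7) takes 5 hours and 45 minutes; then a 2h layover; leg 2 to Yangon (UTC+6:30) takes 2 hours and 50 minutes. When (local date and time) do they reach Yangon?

07:02 on July 5

Cinderford is at UTC+0, so departure is already 13:57 UTC on Jul 4.
Add 5 hours 45 minutes leg 1 → 19:42 UTC.
Add 2 hours layover in Phoenix → 21:42 UTC.
Add 2 hours and 50 minutes leg 2 → 00:32 UTC (Jul 5).
Yangon is UTC+6:30, so local arrival = 00:32 + 6:30 = 07:02 on Jul 5.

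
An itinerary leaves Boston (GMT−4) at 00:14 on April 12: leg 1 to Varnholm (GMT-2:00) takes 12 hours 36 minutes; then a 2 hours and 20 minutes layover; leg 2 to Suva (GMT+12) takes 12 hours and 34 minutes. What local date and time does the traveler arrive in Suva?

19:44 on April 13

Convert departure to UTC: 00:14 + 4:00 = 04:14 UTC on Apr 12.
Add 12 hours and 36 minutes leg 1 → 16:50 UTC.
Add 2 hours 20 minutes layover in Varnholm → 19:10 UTC.
Add 12 hours 34 minutes leg 2 → 07:44 UTC (Apr 13).
Suva is UTC+12:00, so local arrival = 07:44 + 12:00 = 19:44 on Apr 13.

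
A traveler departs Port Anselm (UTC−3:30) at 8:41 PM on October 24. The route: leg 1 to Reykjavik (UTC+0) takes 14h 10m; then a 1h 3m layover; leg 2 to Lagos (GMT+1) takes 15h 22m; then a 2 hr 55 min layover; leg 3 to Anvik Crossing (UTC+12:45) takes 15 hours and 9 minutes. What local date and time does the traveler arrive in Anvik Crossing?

Convert departure to UTC: 8:41 PM + 3:30 = 12:11 AM UTC on Oct 25.
Add 14 hours and 10 minutes leg 1 → 2:21 PM UTC.
Add 1 hour 3 minutes layover in Reykjavik → 3:24 PM UTC.
Add 15 hours 22 minutes leg 2 → 6:46 AM UTC (Oct 26).
Add 2 hours 55 minutes layover in Lagos → 9:41 AM UTC.
Add 15 hours and 9 minutes leg 3 → 12:50 AM UTC (Oct 27).
Anvik Crossing is UTC+12:45, so local arrival = 12:50 AM + 12:45 = 1:35 PM on Oct 27.

1:35 PM on Oct 27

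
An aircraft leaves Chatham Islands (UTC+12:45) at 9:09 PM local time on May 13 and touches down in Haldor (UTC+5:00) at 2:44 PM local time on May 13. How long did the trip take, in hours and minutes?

Departure in UTC: 9:09 PM − 12:45 = 8:24 AM on May 13.
Arrival in UTC: 2:44 PM − 5:00 = 9:44 AM on May 13.
Elapsed = 9:44 AM − 8:24 AM = 1 hour 20 minutes.

1 hour 20 minutes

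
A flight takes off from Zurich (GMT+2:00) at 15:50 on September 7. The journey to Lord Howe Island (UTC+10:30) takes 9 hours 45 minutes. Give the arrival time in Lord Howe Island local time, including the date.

10:05 on September 8

Convert departure to UTC: 15:50 − 2:00 = 13:50 UTC on Sep 7.
Add 9 hours and 45 minutes travel time → 23:35 UTC.
Lord Howe Island is UTC+10:30, so local arrival = 23:35 + 10:30 = 10:05 on Sep 8.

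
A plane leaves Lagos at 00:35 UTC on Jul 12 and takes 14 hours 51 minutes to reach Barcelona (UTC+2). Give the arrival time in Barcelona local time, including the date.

Departure is given in UTC: 00:35 on Jul 12.
Add 14 hours 51 minutes → 15:26 UTC.
Barcelona is UTC+2:00: 15:26 + 2:00 = 17:26 on Jul 12.

17:26 on Jul 12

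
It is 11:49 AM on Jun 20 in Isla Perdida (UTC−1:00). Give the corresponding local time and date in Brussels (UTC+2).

In UTC: 11:49 AM + 1:00 = 12:49 PM on Jun 20.
Brussels is UTC+2:00: 12:49 PM + 2:00 = 2:49 PM on Jun 20.

2:49 PM on Jun 20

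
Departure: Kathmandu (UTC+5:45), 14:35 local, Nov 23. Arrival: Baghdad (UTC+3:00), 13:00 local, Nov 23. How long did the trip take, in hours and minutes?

1 hour 10 minutes

Departure in UTC: 14:35 − 5:45 = 08:50 on Nov 23.
Arrival in UTC: 13:00 − 3:00 = 10:00 on Nov 23.
Elapsed = 10:00 − 08:50 = 1 hour 10 minutes.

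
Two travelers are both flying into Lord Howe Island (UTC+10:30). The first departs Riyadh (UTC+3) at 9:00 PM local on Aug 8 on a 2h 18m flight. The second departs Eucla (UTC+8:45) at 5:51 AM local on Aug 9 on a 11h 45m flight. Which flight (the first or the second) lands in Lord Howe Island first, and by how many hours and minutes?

the first, by 12 hours 33 minutes

Flight 1 in UTC: 9:00 PM − 3:00 = 6:00 PM on Aug 8.
+2 hours and 18 minutes → arrive 8:18 PM UTC on Aug 8.
Flight 2 in UTC: 5:51 AM − 8:45 = 9:06 PM on Aug 8.
+11 hours and 45 minutes → arrive 8:51 AM UTC on Aug 9.
Flight 1 lands earlier by 12 hours 33 minutes.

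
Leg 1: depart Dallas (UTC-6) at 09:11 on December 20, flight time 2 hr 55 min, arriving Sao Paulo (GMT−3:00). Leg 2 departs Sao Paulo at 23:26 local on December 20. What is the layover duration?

8 hours 20 minutes

Convert departure to UTC: 09:11 + 6:00 = 15:11 UTC on Dec 20.
Add 2 hours and 55 minutes flight time → 18:06 UTC.
Sao Paulo is UTC−3:00, so local arrival = 18:06 − 3:00 = 15:06 on Dec 20.
Layover = 23:26 − 15:06 = 8 hours 20 minutes.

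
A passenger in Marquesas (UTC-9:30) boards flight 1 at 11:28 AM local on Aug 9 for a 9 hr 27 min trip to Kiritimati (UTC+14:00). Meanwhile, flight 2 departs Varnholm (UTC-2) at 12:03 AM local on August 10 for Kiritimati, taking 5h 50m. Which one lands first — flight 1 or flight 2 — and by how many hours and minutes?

the first, by 1 hour 28 minutes

Flight 1 in UTC: 11:28 AM + 9:30 = 8:58 PM on Aug 9.
+9 hours and 27 minutes → arrive 6:25 AM UTC on Aug 10.
Flight 2 in UTC: 12:03 AM + 2:00 = 2:03 AM on Aug 10.
+5 hours and 50 minutes → arrive 7:53 AM UTC on Aug 10.
Flight 1 lands earlier by 1 hour 28 minutes.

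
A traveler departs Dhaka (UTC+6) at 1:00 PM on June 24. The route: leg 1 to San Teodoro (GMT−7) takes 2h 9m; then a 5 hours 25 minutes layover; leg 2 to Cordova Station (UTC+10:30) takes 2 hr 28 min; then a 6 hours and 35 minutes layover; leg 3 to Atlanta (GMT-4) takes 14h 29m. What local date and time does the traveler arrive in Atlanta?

Convert departure to UTC: 1:00 PM − 6:00 = 7:00 AM UTC on Jun 24.
Add 2 hours and 9 minutes leg 1 → 9:09 AM UTC.
Add 5 hours and 25 minutes layover in San Teodoro → 2:34 PM UTC.
Add 2 hours and 28 minutes leg 2 → 5:02 PM UTC.
Add 6 hours 35 minutes layover in Cordova Station → 11:37 PM UTC.
Add 14 hours and 29 minutes leg 3 → 2:06 PM UTC (Jun 25).
Atlanta is UTC−4:00, so local arrival = 2:06 PM − 4:00 = 10:06 AM on Jun 25.

10:06 AM on June 25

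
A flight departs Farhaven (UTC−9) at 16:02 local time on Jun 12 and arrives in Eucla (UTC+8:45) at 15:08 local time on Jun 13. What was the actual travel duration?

Departure in UTC: 16:02 + 9:00 = 01:02 on Jun 13.
Arrival in UTC: 15:08 − 8:45 = 06:23 on Jun 13.
Elapsed = 06:23 − 01:02 = 5 hours 21 minutes.

5 hours 21 minutes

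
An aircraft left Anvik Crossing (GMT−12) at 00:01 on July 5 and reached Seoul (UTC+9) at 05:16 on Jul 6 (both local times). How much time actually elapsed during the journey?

8 hours 15 minutes

Seoul is 21:00 ahead of Anvik Crossing.
Clock-face elapsed time (ignoring zones) is 29 hours 15 minutes.
Actual elapsed = 29 hours 15 minutes − 21:00 = 8 hours 15 minutes.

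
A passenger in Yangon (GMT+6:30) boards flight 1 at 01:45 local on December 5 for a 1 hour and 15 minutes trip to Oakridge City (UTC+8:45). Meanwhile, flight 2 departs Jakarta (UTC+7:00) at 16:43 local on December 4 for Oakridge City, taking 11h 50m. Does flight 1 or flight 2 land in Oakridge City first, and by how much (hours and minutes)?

the first, by 1 hour 3 minutes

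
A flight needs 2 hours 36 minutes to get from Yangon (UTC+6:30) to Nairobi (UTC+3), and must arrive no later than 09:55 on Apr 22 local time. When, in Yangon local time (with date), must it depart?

10:49 on April 22

Target arrival in UTC: 09:55 − 3:00 = 06:55 on Apr 22.
Subtract 2 hours 36 minutes → departure 04:19 UTC on Apr 22.
Yangon is UTC+6:30: 04:19 + 6:30 = 10:49 on Apr 22.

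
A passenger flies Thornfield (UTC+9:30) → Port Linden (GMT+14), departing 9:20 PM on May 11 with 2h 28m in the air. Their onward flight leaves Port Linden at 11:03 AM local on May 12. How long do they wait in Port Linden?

6 hours 45 minutes

Convert departure to UTC: 9:20 PM − 9:30 = 11:50 AM UTC on May 11.
Add 2 hours 28 minutes flight time → 2:18 PM UTC.
Port Linden is UTC+14:00, so local arrival = 2:18 PM + 14:00 = 4:18 AM on May 12.
Layover = 11:03 AM − 4:18 AM = 6 hours 45 minutes.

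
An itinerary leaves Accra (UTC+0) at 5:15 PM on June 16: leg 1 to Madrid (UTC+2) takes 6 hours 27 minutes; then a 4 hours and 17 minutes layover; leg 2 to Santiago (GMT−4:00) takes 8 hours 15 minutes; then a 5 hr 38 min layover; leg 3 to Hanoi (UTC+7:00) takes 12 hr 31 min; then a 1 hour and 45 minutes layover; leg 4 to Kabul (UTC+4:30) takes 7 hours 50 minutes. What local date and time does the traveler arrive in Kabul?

Accra is at UTC+0, so departure is already 5:15 PM UTC on Jun 16.
Add 6 hours and 27 minutes leg 1 → 11:42 PM UTC.
Add 4 hours 17 minutes layover in Madrid → 3:59 AM UTC (Jun 17).
Add 8 hours 15 minutes leg 2 → 12:14 PM UTC.
Add 5 hours 38 minutes layover in Santiago → 5:52 PM UTC.
Add 12 hours 31 minutes leg 3 → 6:23 AM UTC (Jun 18).
Add 1 hour 45 minutes layover in Hanoi → 8:08 AM UTC.
Add 7 hours and 50 minutes leg 4 → 3:58 PM UTC.
Kabul is UTC+4:30, so local arrival = 3:58 PM + 4:30 = 8:28 PM on Jun 18.

8:28 PM on June 18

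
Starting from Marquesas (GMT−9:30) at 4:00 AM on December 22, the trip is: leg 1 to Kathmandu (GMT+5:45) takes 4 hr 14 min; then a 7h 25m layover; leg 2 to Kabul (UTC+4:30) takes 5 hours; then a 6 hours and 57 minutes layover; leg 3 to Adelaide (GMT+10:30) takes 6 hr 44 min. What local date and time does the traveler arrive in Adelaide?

6:20 AM on December 24

Convert departure to UTC: 4:00 AM + 9:30 = 1:30 PM UTC on Dec 22.
Add 4 hours and 14 minutes leg 1 → 5:44 PM UTC.
Add 7 hours and 25 minutes layover in Kathmandu → 1:09 AM UTC (Dec 23).
Add 5 hours leg 2 → 6:09 AM UTC.
Add 6 hours 57 minutes layover in Kabul → 1:06 PM UTC.
Add 6 hours 44 minutes leg 3 → 7:50 PM UTC.
Adelaide is UTC+10:30, so local arrival = 7:50 PM + 10:30 = 6:20 AM on Dec 24.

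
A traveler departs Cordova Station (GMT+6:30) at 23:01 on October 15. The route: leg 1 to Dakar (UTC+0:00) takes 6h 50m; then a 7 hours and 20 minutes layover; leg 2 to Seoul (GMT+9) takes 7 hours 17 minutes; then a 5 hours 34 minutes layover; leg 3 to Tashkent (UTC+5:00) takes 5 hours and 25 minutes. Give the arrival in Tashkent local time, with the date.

05:57 on October 17

Convert departure to UTC: 23:01 − 6:30 = 16:31 UTC on Oct 15.
Add 6 hours and 50 minutes leg 1 → 23:21 UTC.
Add 7 hours and 20 minutes layover in Dakar → 06:41 UTC (Oct 16).
Add 7 hours 17 minutes leg 2 → 13:58 UTC.
Add 5 hours 34 minutes layover in Seoul → 19:32 UTC.
Add 5 hours 25 minutes leg 3 → 00:57 UTC (Oct 17).
Tashkent is UTC+5:00, so local arrival = 00:57 + 5:00 = 05:57 on Oct 17.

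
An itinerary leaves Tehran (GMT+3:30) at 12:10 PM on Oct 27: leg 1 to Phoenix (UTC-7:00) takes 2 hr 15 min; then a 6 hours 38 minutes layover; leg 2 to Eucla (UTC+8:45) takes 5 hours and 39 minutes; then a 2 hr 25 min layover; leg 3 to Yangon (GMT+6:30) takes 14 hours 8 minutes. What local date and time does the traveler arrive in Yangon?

10:15 PM on Oct 28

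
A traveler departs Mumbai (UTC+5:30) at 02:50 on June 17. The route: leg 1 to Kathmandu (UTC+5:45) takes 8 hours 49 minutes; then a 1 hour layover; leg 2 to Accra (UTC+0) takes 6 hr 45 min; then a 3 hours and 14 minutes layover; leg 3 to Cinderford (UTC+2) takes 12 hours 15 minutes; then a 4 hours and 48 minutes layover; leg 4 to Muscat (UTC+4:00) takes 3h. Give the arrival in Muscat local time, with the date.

Convert departure to UTC: 02:50 − 5:30 = 21:20 UTC on Jun 16.
Add 8 hours and 49 minutes leg 1 → 06:09 UTC (Jun 17).
Add 1 hour layover in Kathmandu → 07:09 UTC.
Add 6 hours 45 minutes leg 2 → 13:54 UTC.
Add 3 hours 14 minutes layover in Accra → 17:08 UTC.
Add 12 hours 15 minutes leg 3 → 05:23 UTC (Jun 18).
Add 4 hours and 48 minutes layover in Cinderford → 10:11 UTC.
Add 3 hours leg 4 → 13:11 UTC.
Muscat is UTC+4:00, so local arrival = 13:11 + 4:00 = 17:11 on Jun 18.

17:11 on Jun 18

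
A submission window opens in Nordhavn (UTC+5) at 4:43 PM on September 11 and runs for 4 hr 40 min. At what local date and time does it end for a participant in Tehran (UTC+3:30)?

7:53 PM on Sep 11

Convert start to UTC: 4:43 PM − 5:00 = 11:43 AM UTC on Sep 11.
Add 4 hours 40 minutes duration → 4:23 PM UTC.
Tehran is UTC+3:30, so local end time = 4:23 PM + 3:30 = 7:53 PM on Sep 11.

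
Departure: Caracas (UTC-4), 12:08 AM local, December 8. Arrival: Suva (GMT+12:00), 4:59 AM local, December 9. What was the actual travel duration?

Suva is 16:00 ahead of Caracas.
Clock-face elapsed time (ignoring zones) is 28 hours 51 minutes.
Actual elapsed = 28 hours 51 minutes − 16:00 = 12 hours 51 minutes.

12 hours 51 minutes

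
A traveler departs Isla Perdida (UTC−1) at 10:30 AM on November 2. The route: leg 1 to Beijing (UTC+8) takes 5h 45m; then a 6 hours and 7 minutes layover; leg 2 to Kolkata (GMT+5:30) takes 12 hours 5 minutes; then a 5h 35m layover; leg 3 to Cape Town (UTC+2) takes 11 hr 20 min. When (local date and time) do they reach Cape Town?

Convert departure to UTC: 10:30 AM + 1:00 = 11:30 AM UTC on Nov 2.
Add 5 hours 45 minutes leg 1 → 5:15 PM UTC.
Add 6 hours 7 minutes layover in Beijing → 11:22 PM UTC.
Add 12 hours and 5 minutes leg 2 → 11:27 AM UTC (Nov 3).
Add 5 hours 35 minutes layover in Kolkata → 5:02 PM UTC.
Add 11 hours and 20 minutes leg 3 → 4:22 AM UTC (Nov 4).
Cape Town is UTC+2:00, so local arrival = 4:22 AM + 2:00 = 6:22 AM on Nov 4.

6:22 AM on November 4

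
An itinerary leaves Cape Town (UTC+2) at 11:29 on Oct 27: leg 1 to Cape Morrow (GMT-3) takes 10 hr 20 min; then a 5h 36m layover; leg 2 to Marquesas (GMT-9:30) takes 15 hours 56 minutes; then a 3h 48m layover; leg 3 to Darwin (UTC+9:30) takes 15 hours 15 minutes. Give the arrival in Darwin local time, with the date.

21:54 on October 29

Convert departure to UTC: 11:29 − 2:00 = 09:29 UTC on Oct 27.
Add 10 hours 20 minutes leg 1 → 19:49 UTC.
Add 5 hours and 36 minutes layover in Cape Morrow → 01:25 UTC (Oct 28).
Add 15 hours and 56 minutes leg 2 → 17:21 UTC.
Add 3 hours 48 minutes layover in Marquesas → 21:09 UTC.
Add 15 hours 15 minutes leg 3 → 12:24 UTC (Oct 29).
Darwin is UTC+9:30, so local arrival = 12:24 + 9:30 = 21:54 on Oct 29.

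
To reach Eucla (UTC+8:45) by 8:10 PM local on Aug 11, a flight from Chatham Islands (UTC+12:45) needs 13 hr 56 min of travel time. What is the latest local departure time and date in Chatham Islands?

Target arrival in UTC: 8:10 PM − 8:45 = 11:25 AM on Aug 11.
Subtract 13 hours and 56 minutes → departure 9:29 PM UTC on Aug 10.
Chatham Islands is UTC+12:45: 9:29 PM + 12:45 = 10:14 AM on Aug 11.

10:14 AM on August 11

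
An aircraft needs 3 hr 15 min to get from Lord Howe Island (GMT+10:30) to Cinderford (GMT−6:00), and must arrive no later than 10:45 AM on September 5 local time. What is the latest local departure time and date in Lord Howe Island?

12:00 AM on September 6

Target arrival in UTC: 10:45 AM + 6:00 = 4:45 PM on Sep 5.
Subtract 3 hours and 15 minutes → departure 1:30 PM UTC on Sep 5.
Lord Howe Island is UTC+10:30: 1:30 PM + 10:30 = 12:00 AM on Sep 6.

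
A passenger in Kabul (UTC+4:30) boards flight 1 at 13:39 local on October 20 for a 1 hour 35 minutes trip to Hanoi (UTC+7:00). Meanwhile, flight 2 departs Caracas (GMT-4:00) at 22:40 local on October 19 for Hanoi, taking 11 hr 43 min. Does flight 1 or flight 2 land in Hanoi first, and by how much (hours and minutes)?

the first, by 3 hours 39 minutes

Flight 1 in UTC: 13:39 − 4:30 = 09:09 on Oct 20.
+1 hour and 35 minutes → arrive 10:44 UTC on Oct 20.
Flight 2 in UTC: 22:40 + 4:00 = 02:40 on Oct 20.
+11 hours 43 minutes → arrive 14:23 UTC on Oct 20.
Flight 1 lands earlier by 3 hours 39 minutes.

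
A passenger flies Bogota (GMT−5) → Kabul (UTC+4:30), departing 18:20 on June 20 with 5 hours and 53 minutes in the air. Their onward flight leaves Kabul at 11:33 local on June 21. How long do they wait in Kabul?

1 hour 50 minutes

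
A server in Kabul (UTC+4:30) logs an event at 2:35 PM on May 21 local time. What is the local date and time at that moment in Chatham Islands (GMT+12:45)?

10:50 PM on May 21

Chatham Islands is 8:15 ahead of Kabul.
Shift by the zone difference: 2:35 PM + 8:15 = 10:50 PM on May 21 in Chatham Islands.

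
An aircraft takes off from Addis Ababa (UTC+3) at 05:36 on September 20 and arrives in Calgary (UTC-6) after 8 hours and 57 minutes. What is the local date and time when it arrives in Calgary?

Convert departure to UTC: 05:36 − 3:00 = 02:36 UTC on Sep 20.
Add 8 hours 57 minutes travel time → 11:33 UTC.
Calgary is UTC−6:00, so local arrival = 11:33 − 6:00 = 05:33 on Sep 20.

05:33 on September 20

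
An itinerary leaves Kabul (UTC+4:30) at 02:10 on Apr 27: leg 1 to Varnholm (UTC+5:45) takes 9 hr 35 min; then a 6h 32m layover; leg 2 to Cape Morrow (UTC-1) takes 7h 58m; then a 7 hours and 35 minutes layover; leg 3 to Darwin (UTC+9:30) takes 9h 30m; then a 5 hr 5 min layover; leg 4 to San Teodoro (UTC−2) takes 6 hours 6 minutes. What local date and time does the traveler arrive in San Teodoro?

Convert departure to UTC: 02:10 − 4:30 = 21:40 UTC on Apr 26.
Add 9 hours and 35 minutes leg 1 → 07:15 UTC (Apr 27).
Add 6 hours 32 minutes layover in Varnholm → 13:47 UTC.
Add 7 hours and 58 minutes leg 2 → 21:45 UTC.
Add 7 hours 35 minutes layover in Cape Morrow → 05:20 UTC (Apr 28).
Add 9 hours and 30 minutes leg 3 → 14:50 UTC.
Add 5 hours and 5 minutes layover in Darwin → 19:55 UTC.
Add 6 hours 6 minutes leg 4 → 02:01 UTC (Apr 29).
San Teodoro is UTC−2:00, so local arrival = 02:01 − 2:00 = 00:01 on Apr 29.

00:01 on April 29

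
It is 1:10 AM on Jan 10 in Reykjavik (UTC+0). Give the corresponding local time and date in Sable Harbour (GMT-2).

11:10 PM on Jan 9

Reykjavik is UTC+0 so that is 1:10 AM UTC.
Sable Harbour is UTC−2:00: 1:10 AM − 2:00 = 11:10 PM on Jan 9.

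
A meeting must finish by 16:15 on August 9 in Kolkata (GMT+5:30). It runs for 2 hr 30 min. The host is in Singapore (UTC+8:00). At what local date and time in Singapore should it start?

Target end time in UTC: 16:15 − 5:30 = 10:45 on Aug 9.
Subtract 2 hours 30 minutes → start 08:15 UTC on Aug 9.
Singapore is UTC+8:00: 08:15 + 8:00 = 16:15 on Aug 9.

16:15 on August 9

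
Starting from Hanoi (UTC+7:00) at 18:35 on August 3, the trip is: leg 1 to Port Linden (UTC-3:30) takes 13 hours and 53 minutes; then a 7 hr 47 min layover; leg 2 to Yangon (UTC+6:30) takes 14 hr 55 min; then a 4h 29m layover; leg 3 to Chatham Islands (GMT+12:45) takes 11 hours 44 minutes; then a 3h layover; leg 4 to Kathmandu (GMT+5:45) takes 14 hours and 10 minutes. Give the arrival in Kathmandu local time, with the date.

Convert departure to UTC: 18:35 − 7:00 = 11:35 UTC on Aug 3.
Add 13 hours 53 minutes leg 1 → 01:28 UTC (Aug 4).
Add 7 hours 47 minutes layover in Port Linden → 09:15 UTC.
Add 14 hours 55 minutes leg 2 → 00:10 UTC (Aug 5).
Add 4 hours 29 minutes layover in Yangon → 04:39 UTC.
Add 11 hours and 44 minutes leg 3 → 16:23 UTC.
Add 3 hours layover in Chatham Islands → 19:23 UTC.
Add 14 hours and 10 minutes leg 4 → 09:33 UTC (Aug 6).
Kathmandu is UTC+5:45, so local arrival = 09:33 + 5:45 = 15:18 on Aug 6.

15:18 on Aug 6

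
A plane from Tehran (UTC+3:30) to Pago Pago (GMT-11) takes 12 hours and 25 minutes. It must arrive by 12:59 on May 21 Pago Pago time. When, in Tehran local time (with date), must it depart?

Target arrival in UTC: 12:59 + 11:00 = 23:59 on May 21.
Subtract 12 hours and 25 minutes → departure 11:34 UTC on May 21.
Tehran is UTC+3:30: 11:34 + 3:30 = 15:04 on May 21.

15:04 on May 21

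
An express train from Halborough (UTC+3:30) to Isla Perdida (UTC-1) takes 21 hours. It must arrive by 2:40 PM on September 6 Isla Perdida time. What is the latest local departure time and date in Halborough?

10:10 PM on Sep 5

Target arrival in UTC: 2:40 PM + 1:00 = 3:40 PM on Sep 6.
Subtract 21 hours → departure 6:40 PM UTC on Sep 5.
Halborough is UTC+3:30: 6:40 PM + 3:30 = 10:10 PM on Sep 5.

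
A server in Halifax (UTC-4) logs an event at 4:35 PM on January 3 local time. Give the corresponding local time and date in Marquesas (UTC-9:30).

Marquesas is 5:30 behind Halifax.
Shift by the zone difference: 4:35 PM − 5:30 = 11:05 AM on Jan 3 in Marquesas.

11:05 AM on January 3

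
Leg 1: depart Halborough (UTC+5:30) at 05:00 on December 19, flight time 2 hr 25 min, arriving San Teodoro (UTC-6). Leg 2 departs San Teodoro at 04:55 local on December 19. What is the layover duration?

Convert departure to UTC: 05:00 − 5:30 = 23:30 UTC on Dec 18.
Add 2 hours and 25 minutes flight time → 01:55 UTC (Dec 19).
San Teodoro is UTC−6:00, so local arrival = 01:55 − 6:00 = 19:55 on Dec 18.
Layover = 04:55 − 19:55 (+1 day) = 9 hours.

9 hours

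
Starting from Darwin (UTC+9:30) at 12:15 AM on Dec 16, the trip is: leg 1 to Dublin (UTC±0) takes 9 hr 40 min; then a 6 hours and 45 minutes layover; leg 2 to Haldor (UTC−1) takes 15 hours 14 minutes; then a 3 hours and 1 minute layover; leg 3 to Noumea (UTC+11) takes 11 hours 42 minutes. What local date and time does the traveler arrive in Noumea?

Convert departure to UTC: 12:15 AM − 9:30 = 2:45 PM UTC on Dec 15.
Add 9 hours and 40 minutes leg 1 → 12:25 AM UTC (Dec 16).
Add 6 hours and 45 minutes layover in Dublin → 7:10 AM UTC.
Add 15 hours and 14 minutes leg 2 → 10:24 PM UTC.
Add 3 hours 1 minute layover in Haldor → 1:25 AM UTC (Dec 17).
Add 11 hours 42 minutes leg 3 → 1:07 PM UTC.
Noumea is UTC+11:00, so local arrival = 1:07 PM + 11:00 = 12:07 AM on Dec 18.

12:07 AM on December 18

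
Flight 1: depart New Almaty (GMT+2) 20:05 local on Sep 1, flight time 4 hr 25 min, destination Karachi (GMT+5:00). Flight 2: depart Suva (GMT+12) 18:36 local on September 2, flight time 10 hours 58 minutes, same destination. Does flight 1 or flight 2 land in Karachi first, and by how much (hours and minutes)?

the first, by 19 hours 4 minutes

Flight 1 in UTC: 20:05 − 2:00 = 18:05 on Sep 1.
+4 hours 25 minutes → arrive 22:30 UTC on Sep 1.
Flight 2 in UTC: 18:36 − 12:00 = 06:36 on Sep 2.
+10 hours 58 minutes → arrive 17:34 UTC on Sep 2.
Flight 1 lands earlier by 19 hours 4 minutes.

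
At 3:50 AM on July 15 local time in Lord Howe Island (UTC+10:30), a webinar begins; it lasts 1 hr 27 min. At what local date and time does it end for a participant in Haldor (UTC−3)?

Convert start to UTC: 3:50 AM − 10:30 = 5:20 PM UTC on Jul 14.
Add 1 hour 27 minutes duration → 6:47 PM UTC.
Haldor is UTC−3:00, so local end time = 6:47 PM − 3:00 = 3:47 PM on Jul 14.

3:47 PM on July 14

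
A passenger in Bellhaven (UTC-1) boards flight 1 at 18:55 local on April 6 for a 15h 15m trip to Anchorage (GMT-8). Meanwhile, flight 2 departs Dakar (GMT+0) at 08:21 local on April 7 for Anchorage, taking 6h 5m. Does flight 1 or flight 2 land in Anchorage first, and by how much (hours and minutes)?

Flight 1 in UTC: 18:55 + 1:00 = 19:55 on Apr 6.
+15 hours and 15 minutes → arrive 11:10 UTC on Apr 7.
Flight 2 departs at 08:21 UTC (Apr 7).
+6 hours 5 minutes → arrive 14:26 UTC on Apr 7.
Flight 1 lands earlier by 3 hours 16 minutes.

the first, by 3 hours 16 minutes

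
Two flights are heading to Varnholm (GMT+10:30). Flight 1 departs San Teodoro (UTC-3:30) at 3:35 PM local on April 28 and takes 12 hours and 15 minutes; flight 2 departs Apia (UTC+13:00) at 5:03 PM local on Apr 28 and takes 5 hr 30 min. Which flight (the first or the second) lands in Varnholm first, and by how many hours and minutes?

the second, by 21 hours 47 minutes

Flight 1 in UTC: 3:35 PM + 3:30 = 7:05 PM on Apr 28.
+12 hours and 15 minutes → arrive 7:20 AM UTC on Apr 29.
Flight 2 in UTC: 5:03 PM − 13:00 = 4:03 AM on Apr 28.
+5 hours 30 minutes → arrive 9:33 AM UTC on Apr 28.
Flight 2 lands earlier by 21 hours 47 minutes.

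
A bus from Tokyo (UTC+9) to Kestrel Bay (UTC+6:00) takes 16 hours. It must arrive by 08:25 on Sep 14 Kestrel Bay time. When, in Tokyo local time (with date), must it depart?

19:25 on September 13

Target arrival in UTC: 08:25 − 6:00 = 02:25 on Sep 14.
Subtract 16 hours → departure 10:25 UTC on Sep 13.
Tokyo is UTC+9:00: 10:25 + 9:00 = 19:25 on Sep 13.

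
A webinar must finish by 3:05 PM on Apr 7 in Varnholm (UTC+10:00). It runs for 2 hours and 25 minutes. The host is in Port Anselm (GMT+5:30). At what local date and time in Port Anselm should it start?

8:10 AM on Apr 7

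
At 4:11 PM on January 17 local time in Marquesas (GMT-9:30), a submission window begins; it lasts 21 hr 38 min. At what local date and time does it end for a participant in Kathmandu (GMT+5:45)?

Convert start to UTC: 4:11 PM + 9:30 = 1:41 AM UTC on Jan 18.
Add 21 hours and 38 minutes duration → 11:19 PM UTC.
Kathmandu is UTC+5:45, so local end time = 11:19 PM + 5:45 = 5:04 AM on Jan 19.

5:04 AM on January 19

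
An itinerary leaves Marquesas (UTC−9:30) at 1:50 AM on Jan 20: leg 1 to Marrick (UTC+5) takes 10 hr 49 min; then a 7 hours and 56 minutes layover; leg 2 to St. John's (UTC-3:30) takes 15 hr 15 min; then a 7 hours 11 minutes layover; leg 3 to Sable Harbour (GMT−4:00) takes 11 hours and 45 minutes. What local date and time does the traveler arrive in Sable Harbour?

Convert departure to UTC: 1:50 AM + 9:30 = 11:20 AM UTC on Jan 20.
Add 10 hours and 49 minutes leg 1 → 10:09 PM UTC.
Add 7 hours and 56 minutes layover in Marrick → 6:05 AM UTC (Jan 21).
Add 15 hours and 15 minutes leg 2 → 9:20 PM UTC.
Add 7 hours 11 minutes layover in St. John's → 4:31 AM UTC (Jan 22).
Add 11 hours 45 minutes leg 3 → 4:16 PM UTC.
Sable Harbour is UTC−4:00, so local arrival = 4:16 PM − 4:00 = 12:16 PM on Jan 22.

12:16 PM on Jan 22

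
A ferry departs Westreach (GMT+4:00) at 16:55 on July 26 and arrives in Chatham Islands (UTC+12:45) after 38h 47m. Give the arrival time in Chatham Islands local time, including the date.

16:27 on July 28

Convert departure to UTC: 16:55 − 4:00 = 12:55 UTC on Jul 26.
Add 38 hours and 47 minutes travel time → 03:42 UTC (Jul 28).
Chatham Islands is UTC+12:45, so local arrival = 03:42 + 12:45 = 16:27 on Jul 28.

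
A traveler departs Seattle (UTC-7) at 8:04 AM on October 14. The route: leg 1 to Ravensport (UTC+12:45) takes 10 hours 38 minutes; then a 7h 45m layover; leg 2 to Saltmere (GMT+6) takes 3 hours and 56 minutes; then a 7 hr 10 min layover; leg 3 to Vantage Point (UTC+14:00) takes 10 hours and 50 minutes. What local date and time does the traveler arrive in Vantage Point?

9:23 PM on Oct 16

Convert departure to UTC: 8:04 AM + 7:00 = 3:04 PM UTC on Oct 14.
Add 10 hours 38 minutes leg 1 → 1:42 AM UTC (Oct 15).
Add 7 hours 45 minutes layover in Ravensport → 9:27 AM UTC.
Add 3 hours and 56 minutes leg 2 → 1:23 PM UTC.
Add 7 hours and 10 minutes layover in Saltmere → 8:33 PM UTC.
Add 10 hours and 50 minutes leg 3 → 7:23 AM UTC (Oct 16).
Vantage Point is UTC+14:00, so local arrival = 7:23 AM + 14:00 = 9:23 PM on Oct 16.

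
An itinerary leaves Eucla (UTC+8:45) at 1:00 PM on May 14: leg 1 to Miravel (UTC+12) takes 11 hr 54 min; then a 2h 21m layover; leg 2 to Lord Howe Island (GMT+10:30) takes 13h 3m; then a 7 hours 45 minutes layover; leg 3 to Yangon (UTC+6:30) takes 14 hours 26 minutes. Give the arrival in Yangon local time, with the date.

12:14 PM on May 16

Convert departure to UTC: 1:00 PM − 8:45 = 4:15 AM UTC on May 14.
Add 11 hours and 54 minutes leg 1 → 4:09 PM UTC.
Add 2 hours 21 minutes layover in Miravel → 6:30 PM UTC.
Add 13 hours and 3 minutes leg 2 → 7:33 AM UTC (May 15).
Add 7 hours 45 minutes layover in Lord Howe Island → 3:18 PM UTC.
Add 14 hours 26 minutes leg 3 → 5:44 AM UTC (May 16).
Yangon is UTC+6:30, so local arrival = 5:44 AM + 6:30 = 12:14 PM on May 16.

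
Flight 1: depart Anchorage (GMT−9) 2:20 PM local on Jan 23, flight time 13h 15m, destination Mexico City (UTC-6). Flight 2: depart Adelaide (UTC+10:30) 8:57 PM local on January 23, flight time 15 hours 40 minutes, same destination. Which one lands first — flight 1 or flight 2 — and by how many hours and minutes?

the second, by 10 hours 28 minutes

Flight 1 in UTC: 2:20 PM + 9:00 = 11:20 PM on Jan 23.
+13 hours 15 minutes → arrive 12:35 PM UTC on Jan 24.
Flight 2 in UTC: 8:57 PM − 10:30 = 10:27 AM on Jan 23.
+15 hours and 40 minutes → arrive 2:07 AM UTC on Jan 24.
Flight 2 lands earlier by 10 hours 28 minutes.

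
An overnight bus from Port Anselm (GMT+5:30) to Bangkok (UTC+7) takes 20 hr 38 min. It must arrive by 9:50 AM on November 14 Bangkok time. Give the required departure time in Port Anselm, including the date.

Target arrival in UTC: 9:50 AM − 7:00 = 2:50 AM on Nov 14.
Subtract 20 hours 38 minutes → departure 6:12 AM UTC on Nov 13.
Port Anselm is UTC+5:30: 6:12 AM + 5:30 = 11:42 AM on Nov 13.

11:42 AM on Nov 13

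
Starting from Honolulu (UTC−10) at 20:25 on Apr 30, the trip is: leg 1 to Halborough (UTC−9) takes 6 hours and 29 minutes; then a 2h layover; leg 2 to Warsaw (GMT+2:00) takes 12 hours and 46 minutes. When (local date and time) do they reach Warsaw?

Convert departure to UTC: 20:25 + 10:00 = 06:25 UTC on May 1.
Add 6 hours 29 minutes leg 1 → 12:54 UTC.
Add 2 hours layover in Halborough → 14:54 UTC.
Add 12 hours and 46 minutes leg 2 → 03:40 UTC (May 2).
Warsaw is UTC+2:00, so local arrival = 03:40 + 2:00 = 05:40 on May 2.

05:40 on May 2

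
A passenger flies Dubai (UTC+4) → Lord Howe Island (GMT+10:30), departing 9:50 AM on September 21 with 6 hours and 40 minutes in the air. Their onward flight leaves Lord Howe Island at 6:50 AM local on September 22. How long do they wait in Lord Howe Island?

Convert departure to UTC: 9:50 AM − 4:00 = 5:50 AM UTC on Sep 21.
Add 6 hours 40 minutes flight time → 12:30 PM UTC.
Lord Howe Island is UTC+10:30, so local arrival = 12:30 PM + 10:30 = 11:00 PM on Sep 21.
Layover = 6:50 AM − 11:00 PM (+1 day) = 7 hours 50 minutes.

7 hours 50 minutes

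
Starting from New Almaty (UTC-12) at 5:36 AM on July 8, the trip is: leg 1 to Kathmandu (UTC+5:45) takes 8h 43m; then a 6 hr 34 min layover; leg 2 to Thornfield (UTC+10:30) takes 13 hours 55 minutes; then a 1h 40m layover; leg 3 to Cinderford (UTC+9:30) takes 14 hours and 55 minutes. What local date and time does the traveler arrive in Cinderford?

12:53 AM on July 11

Convert departure to UTC: 5:36 AM + 12:00 = 5:36 PM UTC on Jul 8.
Add 8 hours and 43 minutes leg 1 → 2:19 AM UTC (Jul 9).
Add 6 hours and 34 minutes layover in Kathmandu → 8:53 AM UTC.
Add 13 hours 55 minutes leg 2 → 10:48 PM UTC.
Add 1 hour 40 minutes layover in Thornfield → 12:28 AM UTC (Jul 10).
Add 14 hours and 55 minutes leg 3 → 3:23 PM UTC.
Cinderford is UTC+9:30, so local arrival = 3:23 PM + 9:30 = 12:53 AM on Jul 11.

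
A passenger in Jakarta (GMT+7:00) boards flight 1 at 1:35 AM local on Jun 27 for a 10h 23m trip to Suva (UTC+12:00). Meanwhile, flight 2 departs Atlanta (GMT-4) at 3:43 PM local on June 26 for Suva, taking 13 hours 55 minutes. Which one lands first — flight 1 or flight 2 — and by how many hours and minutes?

the first, by 4 hours 40 minutes

Flight 1 in UTC: 1:35 AM − 7:00 = 6:35 PM on Jun 26.
+10 hours 23 minutes → arrive 4:58 AM UTC on Jun 27.
Flight 2 in UTC: 3:43 PM + 4:00 = 7:43 PM on Jun 26.
+13 hours 55 minutes → arrive 9:38 AM UTC on Jun 27.
Flight 1 lands earlier by 4 hours 40 minutes.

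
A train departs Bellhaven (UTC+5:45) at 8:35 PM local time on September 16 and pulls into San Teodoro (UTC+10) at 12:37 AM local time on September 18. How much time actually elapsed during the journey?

Departure in UTC: 8:35 PM − 5:45 = 2:50 PM on Sep 16.
Arrival in UTC: 12:37 AM − 10:00 = 2:37 PM on Sep 17.
Elapsed = 2:37 PM − 2:50 PM (+1 day) = 23 hours 47 minutes.

23 hours 47 minutes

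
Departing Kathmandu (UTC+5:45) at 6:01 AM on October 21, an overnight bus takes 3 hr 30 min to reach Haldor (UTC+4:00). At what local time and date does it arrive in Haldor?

7:46 AM on Oct 21

Convert departure to UTC: 6:01 AM − 5:45 = 12:16 AM UTC on Oct 21.
Add 3 hours 30 minutes travel time → 3:46 AM UTC.
Haldor is UTC+4:00, so local arrival = 3:46 AM + 4:00 = 7:46 AM on Oct 21.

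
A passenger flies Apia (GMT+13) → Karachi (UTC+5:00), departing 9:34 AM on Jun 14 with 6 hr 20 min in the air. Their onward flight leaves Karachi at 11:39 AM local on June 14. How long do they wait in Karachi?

Convert departure to UTC: 9:34 AM − 13:00 = 8:34 PM UTC on Jun 13.
Add 6 hours 20 minutes flight time → 2:54 AM UTC (Jun 14).
Karachi is UTC+5:00, so local arrival = 2:54 AM + 5:00 = 7:54 AM on Jun 14.
Layover = 11:39 AM − 7:54 AM = 3 hours 45 minutes.

3 hours 45 minutes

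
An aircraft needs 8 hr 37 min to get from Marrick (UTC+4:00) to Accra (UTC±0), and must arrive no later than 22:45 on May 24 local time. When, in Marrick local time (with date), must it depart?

18:08 on May 24

Target arrival is already UTC: 22:45 on May 24.
Subtract 8 hours and 37 minutes → departure 14:08 UTC on May 24.
Marrick is UTC+4:00: 14:08 + 4:00 = 18:08 on May 24.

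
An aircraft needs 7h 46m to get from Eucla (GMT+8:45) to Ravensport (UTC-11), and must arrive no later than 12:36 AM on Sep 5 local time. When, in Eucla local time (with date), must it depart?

12:35 PM on Sep 5

Target arrival in UTC: 12:36 AM + 11:00 = 11:36 AM on Sep 5.
Subtract 7 hours and 46 minutes → departure 3:50 AM UTC on Sep 5.
Eucla is UTC+8:45: 3:50 AM + 8:45 = 12:35 PM on Sep 5.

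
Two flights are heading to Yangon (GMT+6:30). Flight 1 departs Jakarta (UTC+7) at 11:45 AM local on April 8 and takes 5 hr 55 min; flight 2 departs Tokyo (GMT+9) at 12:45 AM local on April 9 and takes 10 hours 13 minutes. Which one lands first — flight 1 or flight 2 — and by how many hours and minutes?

the first, by 15 hours 18 minutes

Flight 1 in UTC: 11:45 AM − 7:00 = 4:45 AM on Apr 8.
+5 hours and 55 minutes → arrive 10:40 AM UTC on Apr 8.
Flight 2 in UTC: 12:45 AM − 9:00 = 3:45 PM on Apr 8.
+10 hours and 13 minutes → arrive 1:58 AM UTC on Apr 9.
Flight 1 lands earlier by 15 hours 18 minutes.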